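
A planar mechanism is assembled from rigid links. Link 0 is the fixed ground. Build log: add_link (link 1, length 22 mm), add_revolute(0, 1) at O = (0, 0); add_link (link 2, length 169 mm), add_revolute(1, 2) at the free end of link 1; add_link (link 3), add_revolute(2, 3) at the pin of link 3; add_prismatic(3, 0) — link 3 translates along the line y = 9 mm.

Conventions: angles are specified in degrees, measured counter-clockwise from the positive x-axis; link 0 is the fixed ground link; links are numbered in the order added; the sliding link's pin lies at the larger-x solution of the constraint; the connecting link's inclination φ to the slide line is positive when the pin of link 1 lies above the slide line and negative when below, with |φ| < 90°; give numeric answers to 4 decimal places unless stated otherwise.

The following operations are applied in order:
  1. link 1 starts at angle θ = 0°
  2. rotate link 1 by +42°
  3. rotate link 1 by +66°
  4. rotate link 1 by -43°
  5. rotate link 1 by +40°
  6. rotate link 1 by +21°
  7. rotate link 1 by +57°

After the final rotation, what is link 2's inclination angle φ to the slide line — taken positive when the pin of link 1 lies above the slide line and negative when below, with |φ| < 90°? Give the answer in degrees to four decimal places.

geometry: r = 22 mm, L = 169 mm, e = 9 mm; θ starts at 0°
rotate link 1 by +42°: θ ← 0° +42° = 42°
rotate link 1 by +66°: θ ← 42° +66° = 108°
rotate link 1 by -43°: θ ← 108° -43° = 65°
rotate link 1 by +40°: θ ← 65° +40° = 105°
rotate link 1 by +21°: θ ← 105° +21° = 126°
rotate link 1 by +57°: θ ← 126° +57° = 183°
h = r sin θ − e = -1.151391 − 9 = -10.151391
sin φ = h / L = -10.151391 / 169 = -0.06006740
φ = arcsin(-0.06006740) = -3.443682°

-3.4437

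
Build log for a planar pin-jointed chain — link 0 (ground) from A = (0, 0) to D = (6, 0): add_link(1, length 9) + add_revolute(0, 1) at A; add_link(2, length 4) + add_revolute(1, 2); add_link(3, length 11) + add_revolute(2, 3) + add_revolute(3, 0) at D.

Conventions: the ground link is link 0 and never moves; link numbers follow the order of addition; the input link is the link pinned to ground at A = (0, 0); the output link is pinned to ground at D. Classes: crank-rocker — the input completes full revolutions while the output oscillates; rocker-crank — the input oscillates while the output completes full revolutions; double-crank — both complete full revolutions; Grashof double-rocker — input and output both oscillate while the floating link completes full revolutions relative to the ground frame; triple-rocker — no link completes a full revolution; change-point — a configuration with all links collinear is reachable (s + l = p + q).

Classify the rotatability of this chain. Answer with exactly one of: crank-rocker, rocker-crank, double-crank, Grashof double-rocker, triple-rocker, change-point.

lengths: ground=6, input=9, coupler=4, output=11
sorted: s=4 (shortest), l=11 (longest), p+q=15
s + l = 15 vs p + q = 15
s + l = p + q → change-point (collinear configuration reachable)

change-point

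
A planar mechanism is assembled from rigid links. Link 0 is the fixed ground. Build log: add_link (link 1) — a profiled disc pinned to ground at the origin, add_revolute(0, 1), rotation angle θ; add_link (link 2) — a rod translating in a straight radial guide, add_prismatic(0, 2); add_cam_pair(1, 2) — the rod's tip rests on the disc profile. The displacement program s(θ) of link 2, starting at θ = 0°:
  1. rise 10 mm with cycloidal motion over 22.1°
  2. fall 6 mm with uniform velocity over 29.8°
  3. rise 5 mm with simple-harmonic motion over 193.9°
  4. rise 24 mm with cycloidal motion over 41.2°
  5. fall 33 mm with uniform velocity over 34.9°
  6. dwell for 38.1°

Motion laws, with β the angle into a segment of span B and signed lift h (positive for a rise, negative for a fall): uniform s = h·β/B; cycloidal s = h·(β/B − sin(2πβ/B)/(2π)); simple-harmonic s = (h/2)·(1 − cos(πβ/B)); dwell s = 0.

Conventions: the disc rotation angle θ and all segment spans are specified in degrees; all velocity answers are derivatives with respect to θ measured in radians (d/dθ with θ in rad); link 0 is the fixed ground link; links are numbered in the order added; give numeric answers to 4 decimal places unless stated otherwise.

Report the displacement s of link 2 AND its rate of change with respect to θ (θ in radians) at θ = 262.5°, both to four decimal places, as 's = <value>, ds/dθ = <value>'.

seg 1 [0°–22.1°] cycloidal, h=10: full span → s += 10 → s = 10.0000
seg 2 [22.1°–51.9°] uniform, h=-6: full span → s += -6 → s = 4.0000
seg 3 [51.9°–245.8°] simple-harmonic, h=5: full span → s += 5 → s = 9.0000
seg 4 [245.8°–287°] cycloidal, h=24: θ=262.5° here. β=16.7, B=41.2. 24·(0.4053 − sin(2π·0.4053)/(2π)) = 7.5879 → s = 16.5879
velocity in seg [245.8°–287°] (cycloidal), θ in radians: β = 16.7° = 0.2915 rad, B = 41.2° = 0.7191 rad; ds/dθ = (h/B)(1 − cos(2πβ/B)) = (24/0.7191)(1 − cos(2π·0.4053)) = 61.020965 mm/rad

s = 16.5879, ds/dθ = 61.0210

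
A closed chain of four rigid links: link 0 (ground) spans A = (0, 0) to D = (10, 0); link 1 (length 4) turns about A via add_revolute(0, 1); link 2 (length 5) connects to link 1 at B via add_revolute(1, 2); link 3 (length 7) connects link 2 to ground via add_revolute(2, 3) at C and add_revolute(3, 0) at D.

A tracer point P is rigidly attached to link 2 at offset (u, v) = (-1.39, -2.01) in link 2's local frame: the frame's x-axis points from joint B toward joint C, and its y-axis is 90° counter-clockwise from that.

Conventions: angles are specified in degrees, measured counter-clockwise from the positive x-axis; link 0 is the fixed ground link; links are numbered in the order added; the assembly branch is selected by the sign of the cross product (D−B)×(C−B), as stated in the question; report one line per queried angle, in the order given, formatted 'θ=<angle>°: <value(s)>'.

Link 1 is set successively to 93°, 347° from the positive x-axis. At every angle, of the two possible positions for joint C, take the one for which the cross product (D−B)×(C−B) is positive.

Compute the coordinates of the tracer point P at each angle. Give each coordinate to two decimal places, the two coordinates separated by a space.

A=(0,0), D=(10.00,0)
θ=93°: B = A + 4.00·(cos93°, sin93°) = (-0.2093, 3.9945)
θ=93°: |BD| = 10.9630
θ=93°: circle(B,5.00) ∩ circle(D,7.00): a=4.3869, h=2.3990
θ=93°:   candidates: C₊=(4.7501,4.6302) cross=26.300; C₋=(3.0019,0.1620) cross=-26.300
θ=93°:   branch + wants cross > 0 → take C=(4.7501,4.6302) (cross=26.300)
θ=93°: ex = (C−B)/|BC| = (0.9919,0.1271); ey = (-0.1271,0.9919)
θ=93°: P = B + -1.39·ex + -2.01·ey = (-1.3325,1.8241)
θ=347°: B = A + 4.00·(cos347°, sin347°) = (3.8975, -0.8998)
θ=347°: |BD| = 6.1685
θ=347°: circle(B,5.00) ∩ circle(D,7.00): a=1.1389, h=4.8686
θ=347°:   candidates: C₊=(4.3140,4.0828) cross=30.032; C₋=(5.7344,-5.5502) cross=-30.032
θ=347°:   branch + wants cross > 0 → take C=(4.3140,4.0828) (cross=30.032)
θ=347°: ex = (C−B)/|BC| = (0.0833,0.9965); ey = (-0.9965,0.0833)
θ=347°: P = B + -1.39·ex + -2.01·ey = (5.7847,-2.4524)

θ=93°: -1.33 1.82
θ=347°: 5.78 -2.45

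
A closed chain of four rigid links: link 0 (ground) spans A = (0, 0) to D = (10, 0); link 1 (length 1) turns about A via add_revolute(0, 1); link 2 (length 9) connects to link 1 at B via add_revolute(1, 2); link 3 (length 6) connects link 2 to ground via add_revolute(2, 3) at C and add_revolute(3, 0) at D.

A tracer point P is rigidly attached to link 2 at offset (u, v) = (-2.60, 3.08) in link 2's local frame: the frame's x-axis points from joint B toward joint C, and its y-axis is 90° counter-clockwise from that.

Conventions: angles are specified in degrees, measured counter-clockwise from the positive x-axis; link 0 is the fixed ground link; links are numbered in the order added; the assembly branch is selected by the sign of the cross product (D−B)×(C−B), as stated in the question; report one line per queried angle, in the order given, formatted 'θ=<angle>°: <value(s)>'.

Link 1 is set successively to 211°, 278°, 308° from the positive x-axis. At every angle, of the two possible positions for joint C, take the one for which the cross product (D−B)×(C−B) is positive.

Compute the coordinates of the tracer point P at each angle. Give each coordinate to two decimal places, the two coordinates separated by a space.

A=(0,0), D=(10.00,0)
θ=211°: B = A + 1.00·(cos211°, sin211°) = (-0.8572, -0.5150)
θ=211°: |BD| = 10.8694
θ=211°: circle(B,9.00) ∩ circle(D,6.00): a=7.5047, h=4.9678
θ=211°:   candidates: C₊=(6.4037,4.8028) cross=53.997; C₋=(6.8745,-5.1217) cross=-53.997
θ=211°:   branch + wants cross > 0 → take C=(6.4037,4.8028) (cross=53.997)
θ=211°: ex = (C−B)/|BC| = (0.8068,0.5909); ey = (-0.5909,0.8068)
θ=211°: P = B + -2.60·ex + 3.08·ey = (-4.7746,0.4335)
θ=278°: B = A + 1.00·(cos278°, sin278°) = (0.1392, -0.9903)
θ=278°: |BD| = 9.9104
θ=278°: circle(B,9.00) ∩ circle(D,6.00): a=7.2255, h=5.3658
θ=278°:   candidates: C₊=(6.7924,5.0706) cross=53.177; C₋=(7.8647,-5.6072) cross=-53.177
θ=278°:   branch + wants cross > 0 → take C=(6.7924,5.0706) (cross=53.177)
θ=278°: ex = (C−B)/|BC| = (0.7392,0.6734); ey = (-0.6734,0.7392)
θ=278°: P = B + -2.60·ex + 3.08·ey = (-3.8570,-0.4643)
θ=308°: B = A + 1.00·(cos308°, sin308°) = (0.6157, -0.7880)
θ=308°: |BD| = 9.4174
θ=308°: circle(B,9.00) ∩ circle(D,6.00): a=7.0979, h=5.5335
θ=308°:   candidates: C₊=(7.2256,5.3200) cross=52.111; C₋=(8.1517,-5.7082) cross=-52.111
θ=308°:   branch + wants cross > 0 → take C=(7.2256,5.3200) (cross=52.111)
θ=308°: ex = (C−B)/|BC| = (0.7344,0.6787); ey = (-0.6787,0.7344)
θ=308°: P = B + -2.60·ex + 3.08·ey = (-3.3842,-0.2905)

θ=211°: -4.77 0.43
θ=278°: -3.86 -0.46
θ=308°: -3.38 -0.29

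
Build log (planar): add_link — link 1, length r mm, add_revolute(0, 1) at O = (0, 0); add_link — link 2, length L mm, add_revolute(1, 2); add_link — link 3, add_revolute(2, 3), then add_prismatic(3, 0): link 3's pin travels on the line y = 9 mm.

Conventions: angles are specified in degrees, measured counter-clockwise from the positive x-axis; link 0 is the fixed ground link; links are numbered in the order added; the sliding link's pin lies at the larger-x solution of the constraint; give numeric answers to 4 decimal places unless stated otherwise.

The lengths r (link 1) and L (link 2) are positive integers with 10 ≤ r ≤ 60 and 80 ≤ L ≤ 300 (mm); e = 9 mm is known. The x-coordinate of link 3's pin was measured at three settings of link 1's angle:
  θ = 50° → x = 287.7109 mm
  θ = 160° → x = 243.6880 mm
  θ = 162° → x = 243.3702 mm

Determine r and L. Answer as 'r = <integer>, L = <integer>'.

constraint per measurement: (x − r cos θ)² + (r sin θ − e)² = L²
subtracting the θ₁ and θ₂ equations cancels the r² and L² terms:
r = (x₁² − x₂²) / (2[(x₁cos θ₁ + e sin θ₁) − (x₂cos θ₂ + e sin θ₂)]) = 28.0000 → r = 28
L² = (x₁ − r cos θ₁)² + (r sin θ₁ − e)² = 72900.0035 → L = 270.0000 → L = 270
check at θ₃=162°: x = 243.3702 (printed 243.3702) ✓

r = 28, L = 270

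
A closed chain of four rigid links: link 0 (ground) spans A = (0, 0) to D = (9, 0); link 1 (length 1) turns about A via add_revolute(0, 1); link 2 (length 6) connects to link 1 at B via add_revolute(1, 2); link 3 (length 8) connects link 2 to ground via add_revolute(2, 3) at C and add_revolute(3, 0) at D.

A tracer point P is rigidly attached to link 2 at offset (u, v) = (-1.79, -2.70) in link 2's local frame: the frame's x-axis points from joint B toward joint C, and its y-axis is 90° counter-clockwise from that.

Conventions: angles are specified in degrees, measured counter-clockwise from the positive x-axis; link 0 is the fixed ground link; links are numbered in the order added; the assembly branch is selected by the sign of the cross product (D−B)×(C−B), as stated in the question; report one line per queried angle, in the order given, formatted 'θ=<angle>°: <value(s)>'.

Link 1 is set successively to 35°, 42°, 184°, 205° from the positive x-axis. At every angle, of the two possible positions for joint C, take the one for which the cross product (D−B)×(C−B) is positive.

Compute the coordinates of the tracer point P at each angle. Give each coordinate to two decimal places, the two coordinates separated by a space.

A=(0,0), D=(9.00,0)
θ=35°: B = A + 1.00·(cos35°, sin35°) = (0.8192, 0.5736)
θ=35°: |BD| = 8.2009
θ=35°: circle(B,6.00) ∩ circle(D,8.00): a=2.3933, h=5.5020
θ=35°:   candidates: C₊=(3.5914,5.8947) cross=45.121; C₋=(2.8218,-5.0823) cross=-45.121
θ=35°:   branch + wants cross > 0 → take C=(3.5914,5.8947) (cross=45.121)
θ=35°: ex = (C−B)/|BC| = (0.4620,0.8869); ey = (-0.8869,0.4620)
θ=35°: P = B + -1.79·ex + -2.70·ey = (2.3866,-2.2614)
θ=42°: B = A + 1.00·(cos42°, sin42°) = (0.7431, 0.6691)
θ=42°: |BD| = 8.2839
θ=42°: circle(B,6.00) ∩ circle(D,8.00): a=2.4519, h=5.4761
θ=42°:   candidates: C₊=(3.6294,5.9293) cross=45.364; C₋=(2.7447,-4.9872) cross=-45.364
θ=42°:   branch + wants cross > 0 → take C=(3.6294,5.9293) (cross=45.364)
θ=42°: ex = (C−B)/|BC| = (0.4810,0.8767); ey = (-0.8767,0.4810)
θ=42°: P = B + -1.79·ex + -2.70·ey = (2.2492,-2.1990)
θ=184°: B = A + 1.00·(cos184°, sin184°) = (-0.9976, -0.0698)
θ=184°: |BD| = 9.9978
θ=184°: circle(B,6.00) ∩ circle(D,8.00): a=3.5986, h=4.8011
θ=184°:   candidates: C₊=(2.5674,4.7563) cross=48.000; C₋=(2.6344,-4.8456) cross=-48.000
θ=184°:   branch + wants cross > 0 → take C=(2.5674,4.7563) (cross=48.000)
θ=184°: ex = (C−B)/|BC| = (0.5942,0.8043); ey = (-0.8043,0.5942)
θ=184°: P = B + -1.79·ex + -2.70·ey = (0.1106,-3.1138)
θ=205°: B = A + 1.00·(cos205°, sin205°) = (-0.9063, -0.4226)
θ=205°: |BD| = 9.9153
θ=205°: circle(B,6.00) ∩ circle(D,8.00): a=3.5457, h=4.8402
θ=205°:   candidates: C₊=(2.4299,4.5644) cross=47.993; C₋=(2.8425,-5.1073) cross=-47.993
θ=205°:   branch + wants cross > 0 → take C=(2.4299,4.5644) (cross=47.993)
θ=205°: ex = (C−B)/|BC| = (0.5560,0.8312); ey = (-0.8312,0.5560)
θ=205°: P = B + -1.79·ex + -2.70·ey = (0.3425,-3.4117)

θ=35°: 2.39 -2.26
θ=42°: 2.25 -2.20
θ=184°: 0.11 -3.11
θ=205°: 0.34 -3.41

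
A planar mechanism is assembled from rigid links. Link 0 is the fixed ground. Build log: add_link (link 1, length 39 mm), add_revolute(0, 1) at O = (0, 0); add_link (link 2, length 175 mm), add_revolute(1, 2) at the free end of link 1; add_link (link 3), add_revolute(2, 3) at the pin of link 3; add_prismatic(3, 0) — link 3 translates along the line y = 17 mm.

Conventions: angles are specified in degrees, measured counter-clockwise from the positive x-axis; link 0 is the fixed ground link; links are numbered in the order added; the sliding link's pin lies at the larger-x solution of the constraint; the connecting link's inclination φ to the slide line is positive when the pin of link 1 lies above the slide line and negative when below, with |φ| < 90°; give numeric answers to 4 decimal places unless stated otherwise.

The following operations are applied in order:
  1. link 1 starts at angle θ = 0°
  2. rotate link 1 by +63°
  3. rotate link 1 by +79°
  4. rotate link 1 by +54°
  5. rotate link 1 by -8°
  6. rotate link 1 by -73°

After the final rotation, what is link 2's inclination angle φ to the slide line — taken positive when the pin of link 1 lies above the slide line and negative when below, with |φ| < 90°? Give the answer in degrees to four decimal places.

geometry: r = 39 mm, L = 175 mm, e = 17 mm; θ starts at 0°
rotate link 1 by +63°: θ ← 0° +63° = 63°
rotate link 1 by +79°: θ ← 63° +79° = 142°
rotate link 1 by +54°: θ ← 142° +54° = 196°
rotate link 1 by -8°: θ ← 196° -8° = 188°
rotate link 1 by -73°: θ ← 188° -73° = 115°
h = r sin θ − e = 35.346004 − 17 = 18.346004
sin φ = h / L = 18.346004 / 175 = 0.10483431
φ = arcsin(0.10483431) = 6.017620°

6.0176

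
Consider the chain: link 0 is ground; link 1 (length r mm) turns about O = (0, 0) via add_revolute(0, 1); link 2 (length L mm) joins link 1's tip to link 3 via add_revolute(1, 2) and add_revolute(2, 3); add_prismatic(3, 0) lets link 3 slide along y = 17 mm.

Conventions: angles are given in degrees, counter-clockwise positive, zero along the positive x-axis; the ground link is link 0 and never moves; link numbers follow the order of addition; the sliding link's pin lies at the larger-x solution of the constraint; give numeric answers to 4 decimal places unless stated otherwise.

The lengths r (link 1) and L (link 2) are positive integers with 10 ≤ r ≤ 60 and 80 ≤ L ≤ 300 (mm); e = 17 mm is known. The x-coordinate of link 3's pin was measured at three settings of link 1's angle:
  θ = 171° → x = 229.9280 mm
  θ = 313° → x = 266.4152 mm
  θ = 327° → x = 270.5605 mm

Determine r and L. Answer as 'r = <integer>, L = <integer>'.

constraint per measurement: (x − r cos θ)² + (r sin θ − e)² = L²
subtracting the θ₁ and θ₂ equations cancels the r² and L² terms:
r = (x₁² − x₂²) / (2[(x₁cos θ₁ + e sin θ₁) − (x₂cos θ₂ + e sin θ₂)]) = 23.0000 → r = 23
L² = (x₁ − r cos θ₁)² + (r sin θ₁ − e)² = 64009.0249 → L = 253.0000 → L = 253
check at θ₃=327°: x = 270.5605 (printed 270.5605) ✓

r = 23, L = 253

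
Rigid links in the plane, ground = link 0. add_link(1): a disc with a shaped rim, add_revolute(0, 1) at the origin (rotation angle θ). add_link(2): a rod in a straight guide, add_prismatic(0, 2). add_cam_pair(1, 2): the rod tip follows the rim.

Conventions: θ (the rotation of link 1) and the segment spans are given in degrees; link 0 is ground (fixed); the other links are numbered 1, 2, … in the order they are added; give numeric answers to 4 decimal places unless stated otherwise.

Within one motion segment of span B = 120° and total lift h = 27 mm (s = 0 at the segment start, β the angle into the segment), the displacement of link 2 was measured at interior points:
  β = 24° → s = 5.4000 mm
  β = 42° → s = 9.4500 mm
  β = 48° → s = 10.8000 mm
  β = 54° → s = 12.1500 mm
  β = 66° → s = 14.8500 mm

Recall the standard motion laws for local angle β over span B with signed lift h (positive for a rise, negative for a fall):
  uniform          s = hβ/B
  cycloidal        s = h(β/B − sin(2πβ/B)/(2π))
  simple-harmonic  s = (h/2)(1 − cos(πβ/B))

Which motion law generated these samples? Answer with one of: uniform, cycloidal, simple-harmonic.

candidates at β/B = r: uniform s = h·r (linear in β); cycloidal s = h·(r − sin(2πr)/(2π)); simple-harmonic s = (h/2)(1 − cos(πr))
β=24°: printed 5.4000 | uniform 5.4000, cycloidal 1.3131, simple-harmonic 2.5783
β=42°: printed 9.4500 | uniform 9.4500, cycloidal 5.9735, simple-harmonic 7.3711
β=48°: printed 10.8000 | uniform 10.8000, cycloidal 8.2742, simple-harmonic 9.3283
β=54°: printed 12.1500 | uniform 12.1500, cycloidal 10.8221, simple-harmonic 11.3881
β=66°: printed 14.8500 | uniform 14.8500, cycloidal 16.1779, simple-harmonic 15.6119
only one law matches every sample → uniform

uniform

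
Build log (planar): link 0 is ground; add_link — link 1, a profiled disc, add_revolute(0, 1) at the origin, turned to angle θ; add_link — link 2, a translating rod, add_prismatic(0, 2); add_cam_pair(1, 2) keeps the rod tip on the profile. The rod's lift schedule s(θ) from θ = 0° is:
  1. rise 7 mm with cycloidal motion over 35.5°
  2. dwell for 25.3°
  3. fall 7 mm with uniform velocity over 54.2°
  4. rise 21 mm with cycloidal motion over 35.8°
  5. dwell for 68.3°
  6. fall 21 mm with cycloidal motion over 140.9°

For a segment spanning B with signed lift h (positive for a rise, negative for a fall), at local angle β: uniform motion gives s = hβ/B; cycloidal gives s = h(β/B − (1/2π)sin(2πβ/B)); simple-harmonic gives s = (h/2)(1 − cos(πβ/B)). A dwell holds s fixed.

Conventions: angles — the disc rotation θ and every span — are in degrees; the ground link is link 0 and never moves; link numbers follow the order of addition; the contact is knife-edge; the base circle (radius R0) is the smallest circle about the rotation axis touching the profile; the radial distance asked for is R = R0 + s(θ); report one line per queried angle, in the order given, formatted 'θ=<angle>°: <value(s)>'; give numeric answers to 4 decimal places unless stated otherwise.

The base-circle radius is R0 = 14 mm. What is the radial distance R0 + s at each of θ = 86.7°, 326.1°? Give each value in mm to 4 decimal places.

seg 1 [0°–35.5°] cycloidal, h=7: full span → s += 7 → s = 7.0000
seg 2 [35.5°–60.8°] dwell: s stays 7.0000
seg 3 [60.8°–115°] uniform, h=-7: θ=86.7° here. β=25.9, B=54.2. -7·25.9/54.2 = -3.3450 → s = 3.6550
seg 3 [60.8°–115°] uniform, h=-7: full span → s += -7 → s = 0.0000
seg 4 [115°–150.8°] cycloidal, h=21: full span → s += 21 → s = 21.0000
seg 5 [150.8°–219.1°] dwell: s stays 21.0000
seg 6 [219.1°–360°] cycloidal, h=-21: θ=326.1° here. β=107, B=140.9. -21·(0.7594 − sin(2π·0.7594)/(2π)) = -19.2839 → s = 1.7161
θ=86.7°: R = R0 + s = 14 + 3.6550 = 17.6550
θ=326.1°: R = R0 + s = 14 + 1.7161 = 15.7161

θ=86.7°: 17.6550
θ=326.1°: 15.7161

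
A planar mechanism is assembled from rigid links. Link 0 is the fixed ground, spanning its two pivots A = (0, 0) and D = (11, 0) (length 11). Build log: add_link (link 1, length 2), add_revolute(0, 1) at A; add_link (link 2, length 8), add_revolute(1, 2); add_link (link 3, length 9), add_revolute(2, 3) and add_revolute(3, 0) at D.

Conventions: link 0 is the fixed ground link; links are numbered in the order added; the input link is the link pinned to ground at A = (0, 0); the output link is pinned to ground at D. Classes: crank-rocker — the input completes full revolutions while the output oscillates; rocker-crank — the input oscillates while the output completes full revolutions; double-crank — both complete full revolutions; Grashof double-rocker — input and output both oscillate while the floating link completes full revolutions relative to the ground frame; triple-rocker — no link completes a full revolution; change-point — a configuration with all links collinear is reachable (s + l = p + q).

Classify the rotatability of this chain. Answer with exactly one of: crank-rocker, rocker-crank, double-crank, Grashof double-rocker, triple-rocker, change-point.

lengths: ground=11, input=2, coupler=8, output=9
sorted: s=2 (shortest), l=11 (longest), p+q=17
s + l = 13 vs p + q = 17
s + l < p + q (Grashof) with shortest = input link → crank-rocker

crank-rocker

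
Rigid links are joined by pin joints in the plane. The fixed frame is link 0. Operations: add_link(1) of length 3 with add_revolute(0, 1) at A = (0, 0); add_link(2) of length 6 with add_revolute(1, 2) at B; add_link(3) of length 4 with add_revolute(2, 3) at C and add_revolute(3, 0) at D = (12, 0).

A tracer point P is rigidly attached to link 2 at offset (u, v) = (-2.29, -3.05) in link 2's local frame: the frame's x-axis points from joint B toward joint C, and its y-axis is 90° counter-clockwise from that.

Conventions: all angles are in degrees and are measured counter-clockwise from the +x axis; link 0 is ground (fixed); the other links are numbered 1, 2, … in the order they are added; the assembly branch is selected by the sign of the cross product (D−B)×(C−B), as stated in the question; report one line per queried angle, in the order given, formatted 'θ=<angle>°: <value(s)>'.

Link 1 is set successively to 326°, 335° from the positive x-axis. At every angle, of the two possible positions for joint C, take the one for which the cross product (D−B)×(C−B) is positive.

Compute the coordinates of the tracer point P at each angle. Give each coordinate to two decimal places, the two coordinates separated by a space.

A=(0,0), D=(12.00,0)
θ=326°: B = A + 3.00·(cos326°, sin326°) = (2.4871, -1.6776)
θ=326°: |BD| = 9.6597
θ=326°: circle(B,6.00) ∩ circle(D,4.00): a=5.8651, h=1.2653
θ=326°:   candidates: C₊=(8.0433,0.5871) cross=12.222; C₋=(8.4828,-1.9051) cross=-12.222
θ=326°:   branch + wants cross > 0 → take C=(8.0433,0.5871) (cross=12.222)
θ=326°: ex = (C−B)/|BC| = (0.9260,0.3774); ey = (-0.3774,0.9260)
θ=326°: P = B + -2.29·ex + -3.05·ey = (1.5177,-5.3663)
θ=335°: B = A + 3.00·(cos335°, sin335°) = (2.7189, -1.2679)
θ=335°: |BD| = 9.3673
θ=335°: circle(B,6.00) ∩ circle(D,4.00): a=5.7512, h=1.7099
θ=335°:   candidates: C₊=(8.1857,1.2048) cross=16.017; C₋=(8.6486,-2.1836) cross=-16.017
θ=335°:   branch + wants cross > 0 → take C=(8.1857,1.2048) (cross=16.017)
θ=335°: ex = (C−B)/|BC| = (0.9111,0.4121); ey = (-0.4121,0.9111)
θ=335°: P = B + -2.29·ex + -3.05·ey = (1.8893,-4.9905)

θ=326°: 1.52 -5.37
θ=335°: 1.89 -4.99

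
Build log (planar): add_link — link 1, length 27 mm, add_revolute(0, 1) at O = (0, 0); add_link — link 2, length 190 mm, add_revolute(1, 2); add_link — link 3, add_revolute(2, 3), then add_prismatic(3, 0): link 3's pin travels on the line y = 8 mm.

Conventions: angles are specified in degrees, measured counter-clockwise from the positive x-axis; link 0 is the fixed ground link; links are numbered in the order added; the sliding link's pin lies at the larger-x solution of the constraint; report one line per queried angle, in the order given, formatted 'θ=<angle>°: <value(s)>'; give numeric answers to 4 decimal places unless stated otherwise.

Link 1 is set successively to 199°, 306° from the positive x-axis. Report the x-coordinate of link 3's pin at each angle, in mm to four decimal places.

geometry: r = 27 mm, L = 190 mm, e = 8 mm
θ=199°: crank pin P = (r cos θ, r sin θ) = (-25.529002, -8.790340)
θ=199°: h = r sin θ − e = -8.790340 − 8 = -16.790340
θ=199°: x = r cos θ + √(L² − h²) = -25.529002 + 189.256663 = 163.727661
θ=306°: crank pin P = (r cos θ, r sin θ) = (15.870202, -21.843459)
θ=306°: h = r sin θ − e = -21.843459 − 8 = -29.843459
θ=306°: x = r cos θ + √(L² − h²) = 15.870202 + 187.641594 = 203.511796

θ=199°: 163.7277
θ=306°: 203.5118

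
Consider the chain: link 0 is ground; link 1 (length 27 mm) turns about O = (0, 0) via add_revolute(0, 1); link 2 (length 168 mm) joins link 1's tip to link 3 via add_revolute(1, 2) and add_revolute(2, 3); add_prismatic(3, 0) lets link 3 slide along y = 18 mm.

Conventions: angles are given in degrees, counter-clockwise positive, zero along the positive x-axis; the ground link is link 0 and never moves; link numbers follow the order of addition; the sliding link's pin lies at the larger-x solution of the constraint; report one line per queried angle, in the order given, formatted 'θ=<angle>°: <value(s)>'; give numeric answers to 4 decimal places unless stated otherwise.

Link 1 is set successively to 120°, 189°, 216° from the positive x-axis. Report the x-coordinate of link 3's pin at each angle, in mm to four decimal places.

geometry: r = 27 mm, L = 168 mm, e = 18 mm
θ=120°: crank pin P = (r cos θ, r sin θ) = (-13.500000, 23.382686)
θ=120°: h = r sin θ − e = 23.382686 − 18 = 5.382686
θ=120°: x = r cos θ + √(L² − h²) = -13.500000 + 167.913748 = 154.413748
θ=189°: crank pin P = (r cos θ, r sin θ) = (-26.667585, -4.223731)
θ=189°: h = r sin θ − e = -4.223731 − 18 = -22.223731
θ=189°: x = r cos θ + √(L² − h²) = -26.667585 + 166.523589 = 139.856004
θ=216°: crank pin P = (r cos θ, r sin θ) = (-21.843459, -15.870202)
θ=216°: h = r sin θ − e = -15.870202 − 18 = -33.870202
θ=216°: x = r cos θ + √(L² − h²) = -21.843459 + 164.550325 = 142.706866

θ=120°: 154.4137
θ=189°: 139.8560
θ=216°: 142.7069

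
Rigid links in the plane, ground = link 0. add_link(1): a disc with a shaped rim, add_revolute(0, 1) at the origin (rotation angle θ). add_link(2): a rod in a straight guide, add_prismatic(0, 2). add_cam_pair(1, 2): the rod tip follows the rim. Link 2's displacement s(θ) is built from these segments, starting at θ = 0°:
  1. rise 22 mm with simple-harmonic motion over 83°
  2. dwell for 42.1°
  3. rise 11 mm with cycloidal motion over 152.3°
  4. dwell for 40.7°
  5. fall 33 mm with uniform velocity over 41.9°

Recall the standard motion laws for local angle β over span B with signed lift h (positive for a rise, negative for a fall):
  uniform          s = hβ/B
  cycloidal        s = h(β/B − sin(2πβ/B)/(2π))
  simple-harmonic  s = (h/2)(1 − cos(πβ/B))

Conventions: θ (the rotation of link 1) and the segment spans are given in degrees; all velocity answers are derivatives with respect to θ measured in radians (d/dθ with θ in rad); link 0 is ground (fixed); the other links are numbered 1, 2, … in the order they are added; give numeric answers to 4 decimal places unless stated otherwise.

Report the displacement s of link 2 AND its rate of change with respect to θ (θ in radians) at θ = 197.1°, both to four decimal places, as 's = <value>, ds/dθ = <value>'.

segment 1 (0° to 83°, simple-harmonic, h = 22) is passed completely: s = 0.0000 + (22) = 22.0000
segment 2 (83° to 125.1°, dwell): s unchanged at 22.0000
θ = 197.1° falls in segment 3 (125.1° to 277.4°, cycloidal, h = 11): β = 197.1 − 125.1 = 72°, B = 152.3°; Δs = 11·(0.4728 − sin(2π·0.4728)/(2π)) = 4.9020; s = 22.0000 + 4.9020 = 26.9020
velocity in seg [125.1°–277.4°] (cycloidal), θ in radians: β = 72° = 1.2566 rad, B = 152.3° = 2.6581 rad; ds/dθ = (h/B)(1 − cos(2πβ/B)) = (11/2.6581)(1 − cos(2π·0.4728)) = 8.215972 mm/rad

s = 26.9020, ds/dθ = 8.2160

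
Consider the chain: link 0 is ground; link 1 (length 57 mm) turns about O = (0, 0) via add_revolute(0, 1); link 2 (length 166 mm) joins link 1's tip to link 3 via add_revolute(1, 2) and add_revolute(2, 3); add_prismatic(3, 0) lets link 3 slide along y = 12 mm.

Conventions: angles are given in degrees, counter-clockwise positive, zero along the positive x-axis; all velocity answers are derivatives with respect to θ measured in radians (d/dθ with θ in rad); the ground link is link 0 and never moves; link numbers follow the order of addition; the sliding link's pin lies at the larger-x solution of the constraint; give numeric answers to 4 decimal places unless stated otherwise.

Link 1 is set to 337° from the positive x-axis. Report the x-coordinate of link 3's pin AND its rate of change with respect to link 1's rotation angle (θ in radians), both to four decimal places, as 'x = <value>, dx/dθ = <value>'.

geometry: r = 57 mm, L = 166 mm, e = 12 mm
crank pin P = (r cos θ, r sin θ) = (52.468777, -22.271674)
h = r sin θ − e = -22.271674 − 12 = -34.271674
x = r cos θ + √(L² − h²) = 52.468777 + 162.423682 = 214.892458
dx/dθ = −r sin θ − h·r cos θ/√(L² − h²) (θ in radians; h = -34.271674) = 33.342676

x = 214.8925, dx/dθ = 33.3427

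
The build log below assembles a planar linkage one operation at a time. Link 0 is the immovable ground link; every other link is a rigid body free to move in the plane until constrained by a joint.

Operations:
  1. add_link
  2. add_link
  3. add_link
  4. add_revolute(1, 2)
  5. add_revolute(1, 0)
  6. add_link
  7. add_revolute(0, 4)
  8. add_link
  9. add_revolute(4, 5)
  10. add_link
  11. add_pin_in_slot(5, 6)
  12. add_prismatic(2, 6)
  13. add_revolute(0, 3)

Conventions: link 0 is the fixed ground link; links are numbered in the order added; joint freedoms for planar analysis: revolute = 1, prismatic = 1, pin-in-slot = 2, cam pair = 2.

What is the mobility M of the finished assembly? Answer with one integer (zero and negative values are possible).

(L,J1,J2)=(1,0,0); link0 fixed
link1: (2,0,0)
link2: (3,0,0)
link3: (4,0,0)
R 1-2 [J1]: (4,1,0)
R 1-0 [J1]: (4,2,0)
link4: (5,2,0)
R 0-4 [J1]: (5,3,0)
link5: (6,3,0)
R 4-5 [J1]: (6,4,0)
link6: (7,4,0)
PS 5-6 [J2]: (7,4,1)
P 2-6 [J1]: (7,5,1)
R 0-3 [J1]: (7,6,1)
Grübler: 3·6 − 2·6 − 1 = 5

M = 5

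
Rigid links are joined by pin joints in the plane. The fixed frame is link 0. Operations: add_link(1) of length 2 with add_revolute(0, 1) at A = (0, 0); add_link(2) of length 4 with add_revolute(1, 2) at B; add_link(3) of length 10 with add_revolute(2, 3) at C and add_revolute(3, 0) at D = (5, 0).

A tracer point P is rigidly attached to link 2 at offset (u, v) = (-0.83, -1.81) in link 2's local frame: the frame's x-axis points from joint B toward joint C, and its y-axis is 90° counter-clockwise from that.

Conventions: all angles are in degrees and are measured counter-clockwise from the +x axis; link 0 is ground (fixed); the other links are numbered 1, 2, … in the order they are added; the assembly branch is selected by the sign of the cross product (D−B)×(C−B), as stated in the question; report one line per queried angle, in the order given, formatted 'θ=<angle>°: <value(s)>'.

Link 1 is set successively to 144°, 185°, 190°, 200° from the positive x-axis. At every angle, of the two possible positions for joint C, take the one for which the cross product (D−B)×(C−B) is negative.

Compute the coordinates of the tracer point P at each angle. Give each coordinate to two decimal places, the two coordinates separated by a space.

A=(0,0), D=(5.00,0)
θ=144°: B = A + 2.00·(cos144°, sin144°) = (-1.6180, 1.1756)
θ=144°: |BD| = 6.7216
θ=144°: circle(B,4.00) ∩ circle(D,10.00): a=-2.8877, h=2.7679
θ=144°:   candidates: C₊=(-3.9771,4.4059) cross=18.605; C₋=(-4.9453,-1.0447) cross=-18.605
θ=144°:   branch - wants cross < 0 → take C=(-4.9453,-1.0447) (cross=-18.605)
θ=144°: ex = (C−B)/|BC| = (-0.8318,-0.5551); ey = (0.5551,-0.8318)
θ=144°: P = B + -0.83·ex + -1.81·ey = (-1.9323,3.1418)
θ=185°: B = A + 2.00·(cos185°, sin185°) = (-1.9924, -0.1743)
θ=185°: |BD| = 6.9946
θ=185°: circle(B,4.00) ∩ circle(D,10.00): a=-2.5074, h=3.1166
θ=185°:   candidates: C₊=(-4.5767,2.8788) cross=21.799; C₋=(-4.4213,-3.3524) cross=-21.799
θ=185°:   branch - wants cross < 0 → take C=(-4.4213,-3.3524) (cross=-21.799)
θ=185°: ex = (C−B)/|BC| = (-0.6072,-0.7945); ey = (0.7945,-0.6072)
θ=185°: P = B + -0.83·ex + -1.81·ey = (-2.9265,1.5842)
θ=190°: B = A + 2.00·(cos190°, sin190°) = (-1.9696, -0.3473)
θ=190°: |BD| = 6.9783
θ=190°: circle(B,4.00) ∩ circle(D,10.00): a=-2.5296, h=3.0986
θ=190°:   candidates: C₊=(-4.6503,2.6216) cross=21.623; C₋=(-4.3418,-3.5680) cross=-21.623
θ=190°:   branch - wants cross < 0 → take C=(-4.3418,-3.5680) (cross=-21.623)
θ=190°: ex = (C−B)/|BC| = (-0.5931,-0.8052); ey = (0.8052,-0.5931)
θ=190°: P = B + -0.83·ex + -1.81·ey = (-2.9347,1.3944)
θ=200°: B = A + 2.00·(cos200°, sin200°) = (-1.8794, -0.6840)
θ=200°: |BD| = 6.9133
θ=200°: circle(B,4.00) ∩ circle(D,10.00): a=-2.6186, h=3.0237
θ=200°:   candidates: C₊=(-4.7843,2.0658) cross=20.904; C₋=(-4.1859,-3.9520) cross=-20.904
θ=200°:   branch - wants cross < 0 → take C=(-4.1859,-3.9520) (cross=-20.904)
θ=200°: ex = (C−B)/|BC| = (-0.5766,-0.8170); ey = (0.8170,-0.5766)
θ=200°: P = B + -0.83·ex + -1.81·ey = (-2.8795,1.0378)

θ=144°: -1.93 3.14
θ=185°: -2.93 1.58
θ=190°: -2.93 1.39
θ=200°: -2.88 1.04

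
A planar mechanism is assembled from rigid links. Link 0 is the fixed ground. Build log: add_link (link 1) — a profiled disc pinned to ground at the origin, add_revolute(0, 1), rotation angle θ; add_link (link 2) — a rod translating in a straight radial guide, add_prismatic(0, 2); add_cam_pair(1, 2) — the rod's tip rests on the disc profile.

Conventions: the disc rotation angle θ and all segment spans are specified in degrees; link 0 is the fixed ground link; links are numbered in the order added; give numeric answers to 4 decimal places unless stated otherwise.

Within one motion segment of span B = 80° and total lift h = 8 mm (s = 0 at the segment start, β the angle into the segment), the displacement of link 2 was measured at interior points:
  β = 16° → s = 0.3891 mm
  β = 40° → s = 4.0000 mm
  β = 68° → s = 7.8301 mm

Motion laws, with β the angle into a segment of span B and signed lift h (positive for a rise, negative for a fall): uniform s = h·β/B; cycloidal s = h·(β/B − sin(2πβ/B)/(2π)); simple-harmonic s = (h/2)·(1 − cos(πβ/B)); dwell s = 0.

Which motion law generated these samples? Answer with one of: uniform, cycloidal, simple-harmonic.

candidates at β/B = r: uniform s = h·r (linear in β); cycloidal s = h·(r − sin(2πr)/(2π)); simple-harmonic s = (h/2)(1 − cos(πr))
β=16°: printed 0.3891 | uniform 1.6000, cycloidal 0.3891, simple-harmonic 0.7639
β=40°: printed 4.0000 | uniform 4.0000, cycloidal 4.0000, simple-harmonic 4.0000
β=68°: printed 7.8301 | uniform 6.8000, cycloidal 7.8301, simple-harmonic 7.5640
only one law matches every sample → cycloidal

cycloidal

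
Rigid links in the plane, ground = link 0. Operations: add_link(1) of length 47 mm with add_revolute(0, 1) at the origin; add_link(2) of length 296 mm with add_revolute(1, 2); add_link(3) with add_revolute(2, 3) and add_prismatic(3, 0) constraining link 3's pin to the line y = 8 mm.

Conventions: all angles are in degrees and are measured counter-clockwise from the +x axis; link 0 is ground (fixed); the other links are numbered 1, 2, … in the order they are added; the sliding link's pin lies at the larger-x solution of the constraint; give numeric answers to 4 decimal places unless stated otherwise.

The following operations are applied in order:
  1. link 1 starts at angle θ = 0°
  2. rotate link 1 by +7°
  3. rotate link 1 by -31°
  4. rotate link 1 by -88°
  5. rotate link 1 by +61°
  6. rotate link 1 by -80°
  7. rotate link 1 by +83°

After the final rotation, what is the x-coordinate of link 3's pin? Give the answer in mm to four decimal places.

geometry: r = 47 mm, L = 296 mm, e = 8 mm; θ starts at 0°
rotate link 1 by +7°: θ ← 0° +7° = 7°
rotate link 1 by -31°: θ ← 7° -31° = -24°
rotate link 1 by -88°: θ ← -24° -88° = -112°
rotate link 1 by +61°: θ ← -112° +61° = -51°
rotate link 1 by -80°: θ ← -51° -80° = -131°
rotate link 1 by +83°: θ ← -131° +83° = -48°
crank pin P = (r cos θ, r sin θ) = (31.449138, -34.927807)
h = r sin θ − e = -34.927807 − 8 = -42.927807
x = r cos θ + √(L² − h²) = 31.449138 + 292.870626 = 324.319764

324.3198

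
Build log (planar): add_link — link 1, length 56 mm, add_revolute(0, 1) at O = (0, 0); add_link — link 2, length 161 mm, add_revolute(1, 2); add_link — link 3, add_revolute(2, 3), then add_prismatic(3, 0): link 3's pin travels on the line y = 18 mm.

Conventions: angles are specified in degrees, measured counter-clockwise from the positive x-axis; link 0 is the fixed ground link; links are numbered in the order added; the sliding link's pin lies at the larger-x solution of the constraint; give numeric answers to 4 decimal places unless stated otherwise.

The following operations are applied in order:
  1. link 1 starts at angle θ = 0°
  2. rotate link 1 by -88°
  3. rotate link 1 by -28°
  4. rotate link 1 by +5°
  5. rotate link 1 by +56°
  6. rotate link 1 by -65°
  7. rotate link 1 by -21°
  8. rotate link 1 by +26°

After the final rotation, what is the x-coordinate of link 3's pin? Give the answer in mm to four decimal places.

geometry: r = 56 mm, L = 161 mm, e = 18 mm; θ starts at 0°
rotate link 1 by -88°: θ ← 0° -88° = -88°
rotate link 1 by -28°: θ ← -88° -28° = -116°
rotate link 1 by +5°: θ ← -116° +5° = -111°
rotate link 1 by +56°: θ ← -111° +56° = -55°
rotate link 1 by -65°: θ ← -55° -65° = -120°
rotate link 1 by -21°: θ ← -120° -21° = -141°
rotate link 1 by +26°: θ ← -141° +26° = -115°
crank pin P = (r cos θ, r sin θ) = (-23.666623, -50.753236)
h = r sin θ − e = -50.753236 − 18 = -68.753236
x = r cos θ + √(L² − h²) = -23.666623 + 145.581567 = 121.914944

121.9149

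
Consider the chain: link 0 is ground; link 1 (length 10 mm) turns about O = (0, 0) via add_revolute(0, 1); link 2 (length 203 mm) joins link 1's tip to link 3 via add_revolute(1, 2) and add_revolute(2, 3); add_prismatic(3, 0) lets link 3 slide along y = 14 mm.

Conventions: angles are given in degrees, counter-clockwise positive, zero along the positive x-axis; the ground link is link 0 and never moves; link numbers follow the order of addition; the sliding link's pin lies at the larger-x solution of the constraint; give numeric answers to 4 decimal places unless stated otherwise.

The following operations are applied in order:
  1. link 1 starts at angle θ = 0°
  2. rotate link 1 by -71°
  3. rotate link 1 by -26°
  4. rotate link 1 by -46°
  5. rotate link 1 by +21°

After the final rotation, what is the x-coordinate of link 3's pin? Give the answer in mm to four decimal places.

geometry: r = 10 mm, L = 203 mm, e = 14 mm; θ starts at 0°
rotate link 1 by -71°: θ ← 0° -71° = -71°
rotate link 1 by -26°: θ ← -71° -26° = -97°
rotate link 1 by -46°: θ ← -97° -46° = -143°
rotate link 1 by +21°: θ ← -143° +21° = -122°
crank pin P = (r cos θ, r sin θ) = (-5.299193, -8.480481)
h = r sin θ − e = -8.480481 − 14 = -22.480481
x = r cos θ + √(L² − h²) = -5.299193 + 201.751401 = 196.452209

196.4522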